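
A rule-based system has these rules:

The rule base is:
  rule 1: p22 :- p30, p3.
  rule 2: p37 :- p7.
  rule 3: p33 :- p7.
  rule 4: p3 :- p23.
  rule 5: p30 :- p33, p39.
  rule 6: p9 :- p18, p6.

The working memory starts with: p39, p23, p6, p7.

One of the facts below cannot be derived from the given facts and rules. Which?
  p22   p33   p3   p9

p9

Round 1: rule 2 [p37 :- p7.]; rule 3 [p33 :- p7.]; rule 4 [p3 :- p23.]. New: p37, p33, p3.
Round 2: rule 5 [p30 :- p33, p39.]. New: p30.
Round 3: rule 1 [p22 :- p30, p3.]. New: p22.
Derived: p33 (round 1), p22 (round 3), p3 (round 1). p9 never appears in any round.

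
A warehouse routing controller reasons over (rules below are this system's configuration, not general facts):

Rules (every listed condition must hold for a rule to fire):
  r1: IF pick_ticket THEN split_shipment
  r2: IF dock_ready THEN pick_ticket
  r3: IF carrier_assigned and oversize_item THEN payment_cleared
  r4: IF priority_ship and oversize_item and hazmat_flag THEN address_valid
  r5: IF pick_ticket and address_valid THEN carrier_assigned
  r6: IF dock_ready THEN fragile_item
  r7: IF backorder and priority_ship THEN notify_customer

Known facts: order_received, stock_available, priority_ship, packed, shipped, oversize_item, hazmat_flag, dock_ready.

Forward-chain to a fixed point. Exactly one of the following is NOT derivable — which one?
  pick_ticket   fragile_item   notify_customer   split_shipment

notify_customer

Round 1 fires r2, r4, r6, giving pick_ticket, address_valid, fragile_item.
Round 2 fires r1, r5, giving split_shipment, carrier_assigned.
Round 3 fires r3, giving payment_cleared.
Derived: split_shipment (round 2), fragile_item (round 1), pick_ticket (round 1). notify_customer never appears in any round.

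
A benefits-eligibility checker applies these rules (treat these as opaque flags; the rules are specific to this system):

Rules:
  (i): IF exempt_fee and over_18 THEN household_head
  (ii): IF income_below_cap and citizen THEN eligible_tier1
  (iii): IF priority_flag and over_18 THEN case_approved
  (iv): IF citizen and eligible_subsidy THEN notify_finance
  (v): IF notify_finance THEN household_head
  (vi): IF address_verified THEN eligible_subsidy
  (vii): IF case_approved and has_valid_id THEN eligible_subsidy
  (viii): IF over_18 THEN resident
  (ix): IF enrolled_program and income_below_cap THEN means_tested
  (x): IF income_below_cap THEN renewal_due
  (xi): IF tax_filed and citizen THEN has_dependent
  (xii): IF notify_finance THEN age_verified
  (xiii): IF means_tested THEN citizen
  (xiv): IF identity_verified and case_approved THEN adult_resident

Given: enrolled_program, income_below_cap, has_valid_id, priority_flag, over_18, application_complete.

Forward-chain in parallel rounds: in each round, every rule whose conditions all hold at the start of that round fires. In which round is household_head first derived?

[1] (iii) [IF priority_flag and over_18 THEN case_approved]; (viii) [IF over_18 THEN resident]; (ix) [IF enrolled_program and income_below_cap THEN means_tested]; (x) [IF income_below_cap THEN renewal_due]. ⇒ new: case_approved, resident, means_tested, renewal_due.
[2] (vii) [IF case_approved and has_valid_id THEN eligible_subsidy]; (xiii) [IF means_tested THEN citizen]. ⇒ new: eligible_subsidy, citizen.
[3] (ii) [IF income_below_cap and citizen THEN eligible_tier1]; (iv) [IF citizen and eligible_subsidy THEN notify_finance]. ⇒ new: eligible_tier1, notify_finance.
[4] (v) [IF notify_finance THEN household_head]; (xii) [IF notify_finance THEN age_verified]. ⇒ new: household_head, age_verified.
household_head first appears in round 4.

4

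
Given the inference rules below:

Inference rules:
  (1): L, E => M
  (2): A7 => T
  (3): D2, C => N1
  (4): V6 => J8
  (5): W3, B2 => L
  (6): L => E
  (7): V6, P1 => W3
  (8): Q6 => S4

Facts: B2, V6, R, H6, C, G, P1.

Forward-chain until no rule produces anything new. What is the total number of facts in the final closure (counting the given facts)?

Round 1 fires (4), (7), giving J8, W3.
Round 2 fires (5), giving L.
Round 3 fires (6), giving E.
Round 4 fires (1), giving M.
Closure: {B2, C, E, G, H6, J8, L, M, P1, R, V6, W3} — 12 facts.

12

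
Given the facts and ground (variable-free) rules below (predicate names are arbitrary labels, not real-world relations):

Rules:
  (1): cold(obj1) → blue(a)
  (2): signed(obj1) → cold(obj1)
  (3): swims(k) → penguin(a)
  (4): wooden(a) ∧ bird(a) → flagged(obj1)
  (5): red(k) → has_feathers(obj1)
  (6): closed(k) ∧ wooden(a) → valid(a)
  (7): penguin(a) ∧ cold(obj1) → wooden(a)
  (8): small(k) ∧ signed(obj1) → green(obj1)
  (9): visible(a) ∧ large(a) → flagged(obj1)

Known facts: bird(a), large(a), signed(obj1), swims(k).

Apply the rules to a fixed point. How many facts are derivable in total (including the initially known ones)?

9

[1] (2) [signed(obj1) → cold(obj1)]; (3) [swims(k) → penguin(a)]. ⇒ new: cold(obj1), penguin(a).
[2] (1) [cold(obj1) → blue(a)]; (7) [penguin(a) ∧ cold(obj1) → wooden(a)]. ⇒ new: blue(a), wooden(a).
[3] (4) [wooden(a) ∧ bird(a) → flagged(obj1)]. ⇒ new: flagged(obj1).
Closure: {bird(a), blue(a), cold(obj1), flagged(obj1), large(a), penguin(a), signed(obj1), swims(k), wooden(a)} — 9 facts.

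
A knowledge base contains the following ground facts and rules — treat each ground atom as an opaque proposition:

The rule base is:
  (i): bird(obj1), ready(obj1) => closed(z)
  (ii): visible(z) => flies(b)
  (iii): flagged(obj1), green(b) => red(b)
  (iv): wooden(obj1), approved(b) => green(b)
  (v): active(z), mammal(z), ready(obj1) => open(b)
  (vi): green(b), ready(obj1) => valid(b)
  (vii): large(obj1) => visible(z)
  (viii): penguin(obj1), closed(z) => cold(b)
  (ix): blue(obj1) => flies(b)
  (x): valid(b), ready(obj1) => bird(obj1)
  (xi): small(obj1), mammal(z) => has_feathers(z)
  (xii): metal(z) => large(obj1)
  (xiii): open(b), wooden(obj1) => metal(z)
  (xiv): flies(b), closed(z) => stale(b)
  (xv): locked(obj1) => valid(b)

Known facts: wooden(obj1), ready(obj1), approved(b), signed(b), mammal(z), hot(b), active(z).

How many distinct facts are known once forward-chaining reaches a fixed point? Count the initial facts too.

Round 1: (iv) [wooden(obj1), approved(b) => green(b)]; (v) [active(z), mammal(z), ready(obj1) => open(b)]. Adds green(b), open(b).
Round 2: (vi) [green(b), ready(obj1) => valid(b)]; (xiii) [open(b), wooden(obj1) => metal(z)]. Adds valid(b), metal(z).
Round 3: (x) [valid(b), ready(obj1) => bird(obj1)]; (xii) [metal(z) => large(obj1)]. Adds bird(obj1), large(obj1).
Round 4: (i) [bird(obj1), ready(obj1) => closed(z)]; (vii) [large(obj1) => visible(z)]. Adds closed(z), visible(z).
Round 5: (ii) [visible(z) => flies(b)]. Adds flies(b).
Round 6: (xiv) [flies(b), closed(z) => stale(b)]. Adds stale(b).
Closure: {active(z), approved(b), bird(obj1), closed(z), flies(b), green(b), hot(b), large(obj1), mammal(z), metal(z), open(b), ready(obj1), signed(b), stale(b), valid(b), visible(z), wooden(obj1)} — 17 facts.

17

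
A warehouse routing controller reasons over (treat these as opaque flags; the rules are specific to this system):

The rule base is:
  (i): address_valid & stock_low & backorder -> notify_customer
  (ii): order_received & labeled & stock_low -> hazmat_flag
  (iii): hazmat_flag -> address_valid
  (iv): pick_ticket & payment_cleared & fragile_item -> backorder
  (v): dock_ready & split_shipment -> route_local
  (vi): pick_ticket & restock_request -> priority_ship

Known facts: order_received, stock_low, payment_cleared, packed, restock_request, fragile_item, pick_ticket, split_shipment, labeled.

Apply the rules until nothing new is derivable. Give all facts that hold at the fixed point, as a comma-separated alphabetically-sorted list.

address_valid, backorder, fragile_item, hazmat_flag, labeled, notify_customer, order_received, packed, payment_cleared, pick_ticket, priority_ship, restock_request, split_shipment, stock_low

Round 1 fires (ii), (iv), (vi), giving hazmat_flag, backorder, priority_ship.
Round 2 fires (iii), giving address_valid.
Round 3 fires (i), giving notify_customer.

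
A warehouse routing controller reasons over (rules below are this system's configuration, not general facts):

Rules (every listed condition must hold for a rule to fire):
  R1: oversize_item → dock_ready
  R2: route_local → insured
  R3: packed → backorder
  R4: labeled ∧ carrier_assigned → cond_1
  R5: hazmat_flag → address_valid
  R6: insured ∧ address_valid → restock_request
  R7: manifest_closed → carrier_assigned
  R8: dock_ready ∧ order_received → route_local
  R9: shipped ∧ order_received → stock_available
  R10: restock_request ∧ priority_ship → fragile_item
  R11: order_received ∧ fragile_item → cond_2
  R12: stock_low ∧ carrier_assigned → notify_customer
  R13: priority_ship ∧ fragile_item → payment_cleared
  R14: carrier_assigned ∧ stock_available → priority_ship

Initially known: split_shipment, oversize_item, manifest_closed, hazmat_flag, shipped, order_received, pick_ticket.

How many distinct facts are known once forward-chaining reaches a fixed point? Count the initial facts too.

18

Round 1: R1 [oversize_item → dock_ready]; R5 [hazmat_flag → address_valid]; R7 [manifest_closed → carrier_assigned]; R9 [shipped ∧ order_received → stock_available]. Adds dock_ready, address_valid, carrier_assigned, stock_available.
Round 2: R8 [dock_ready ∧ order_received → route_local]; R14 [carrier_assigned ∧ stock_available → priority_ship]. Adds route_local, priority_ship.
Round 3: R2 [route_local → insured]. Adds insured.
Round 4: R6 [insured ∧ address_valid → restock_request]. Adds restock_request.
Round 5: R10 [restock_request ∧ priority_ship → fragile_item]. Adds fragile_item.
Round 6: R11 [order_received ∧ fragile_item → cond_2]; R13 [priority_ship ∧ fragile_item → payment_cleared]. Adds cond_2, payment_cleared.
Closure: {address_valid, carrier_assigned, cond_2, dock_ready, fragile_item, hazmat_flag, insured, manifest_closed, order_received, oversize_item, payment_cleared, pick_ticket, priority_ship, restock_request, route_local, shipped, split_shipment, stock_available} — 18 facts.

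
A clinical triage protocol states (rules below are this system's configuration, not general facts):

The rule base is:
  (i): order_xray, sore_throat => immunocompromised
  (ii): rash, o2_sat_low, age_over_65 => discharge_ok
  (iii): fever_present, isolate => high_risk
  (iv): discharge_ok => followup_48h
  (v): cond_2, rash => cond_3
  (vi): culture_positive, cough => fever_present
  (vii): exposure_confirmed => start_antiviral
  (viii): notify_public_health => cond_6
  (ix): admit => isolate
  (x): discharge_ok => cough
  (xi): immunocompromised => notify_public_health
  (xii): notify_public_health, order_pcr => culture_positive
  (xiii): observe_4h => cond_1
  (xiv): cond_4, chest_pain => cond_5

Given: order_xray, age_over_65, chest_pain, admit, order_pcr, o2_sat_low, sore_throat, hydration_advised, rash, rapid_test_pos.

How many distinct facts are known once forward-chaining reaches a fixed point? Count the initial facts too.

20

Round 1: (i) [order_xray, sore_throat => immunocompromised]; (ii) [rash, o2_sat_low, age_over_65 => discharge_ok]; (ix) [admit => isolate]. Adds immunocompromised, discharge_ok, isolate.
Round 2: (iv) [discharge_ok => followup_48h]; (x) [discharge_ok => cough]; (xi) [immunocompromised => notify_public_health]. Adds followup_48h, cough, notify_public_health.
Round 3: (viii) [notify_public_health => cond_6]; (xii) [notify_public_health, order_pcr => culture_positive]. Adds cond_6, culture_positive.
Round 4: (vi) [culture_positive, cough => fever_present]. Adds fever_present.
Round 5: (iii) [fever_present, isolate => high_risk]. Adds high_risk.
Closure: {admit, age_over_65, chest_pain, cond_6, cough, culture_positive, discharge_ok, fever_present, followup_48h, high_risk, hydration_advised, immunocompromised, isolate, notify_public_health, o2_sat_low, order_pcr, order_xray, rapid_test_pos, rash, sore_throat} — 20 facts.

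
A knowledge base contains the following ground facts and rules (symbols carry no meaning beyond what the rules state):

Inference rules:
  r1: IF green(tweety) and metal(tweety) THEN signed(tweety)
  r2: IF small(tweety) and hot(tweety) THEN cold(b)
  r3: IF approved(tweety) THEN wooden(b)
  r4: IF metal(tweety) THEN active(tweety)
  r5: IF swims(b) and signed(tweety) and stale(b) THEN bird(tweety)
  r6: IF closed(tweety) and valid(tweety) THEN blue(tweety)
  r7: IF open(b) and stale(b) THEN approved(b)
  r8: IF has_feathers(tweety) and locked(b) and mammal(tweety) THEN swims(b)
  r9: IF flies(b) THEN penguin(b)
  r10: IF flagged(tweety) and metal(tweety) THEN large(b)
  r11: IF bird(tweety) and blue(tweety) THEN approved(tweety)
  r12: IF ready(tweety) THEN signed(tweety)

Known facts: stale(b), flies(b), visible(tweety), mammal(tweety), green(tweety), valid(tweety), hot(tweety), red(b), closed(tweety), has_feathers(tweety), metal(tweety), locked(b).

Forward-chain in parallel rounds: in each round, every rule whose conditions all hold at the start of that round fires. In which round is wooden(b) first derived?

Round 1: r1 [IF green(tweety) and metal(tweety) THEN signed(tweety)]; r4 [IF metal(tweety) THEN active(tweety)]; r6 [IF closed(tweety) and valid(tweety) THEN blue(tweety)]; r8 [IF has_feathers(tweety) and locked(b) and mammal(tweety) THEN swims(b)]; r9 [IF flies(b) THEN penguin(b)]. Adds signed(tweety), active(tweety), blue(tweety), swims(b), penguin(b).
Round 2: r5 [IF swims(b) and signed(tweety) and stale(b) THEN bird(tweety)]. Adds bird(tweety).
Round 3: r11 [IF bird(tweety) and blue(tweety) THEN approved(tweety)]. Adds approved(tweety).
Round 4: r3 [IF approved(tweety) THEN wooden(b)]. Adds wooden(b).
wooden(b) first appears in round 4.

4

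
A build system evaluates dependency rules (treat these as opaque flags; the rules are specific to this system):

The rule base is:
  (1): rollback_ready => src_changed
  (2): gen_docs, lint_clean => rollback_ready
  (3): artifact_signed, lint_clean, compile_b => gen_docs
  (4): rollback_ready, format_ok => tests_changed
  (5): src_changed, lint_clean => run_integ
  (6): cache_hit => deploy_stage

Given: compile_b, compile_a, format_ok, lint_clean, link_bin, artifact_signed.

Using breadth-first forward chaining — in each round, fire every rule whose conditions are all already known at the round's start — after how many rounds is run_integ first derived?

4

Round 1: (3) [artifact_signed, lint_clean, compile_b => gen_docs]. New: gen_docs.
Round 2: (2) [gen_docs, lint_clean => rollback_ready]. New: rollback_ready.
Round 3: (1) [rollback_ready => src_changed]; (4) [rollback_ready, format_ok => tests_changed]. New: src_changed, tests_changed.
Round 4: (5) [src_changed, lint_clean => run_integ]. New: run_integ.
run_integ first appears in round 4.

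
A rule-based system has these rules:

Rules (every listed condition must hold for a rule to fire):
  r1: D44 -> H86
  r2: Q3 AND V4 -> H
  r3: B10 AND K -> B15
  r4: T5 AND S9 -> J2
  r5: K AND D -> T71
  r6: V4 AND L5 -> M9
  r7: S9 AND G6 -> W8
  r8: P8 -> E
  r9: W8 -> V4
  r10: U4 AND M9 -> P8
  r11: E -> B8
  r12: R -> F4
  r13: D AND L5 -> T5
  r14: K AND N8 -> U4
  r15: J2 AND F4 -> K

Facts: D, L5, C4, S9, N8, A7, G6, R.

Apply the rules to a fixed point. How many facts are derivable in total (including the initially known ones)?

20

Round 1 — r7, r12, r13, derive W8, F4, T5.
Round 2 — r4, r9, derive J2, V4.
Round 3 — r6, r15, derive M9, K.
Round 4 — r5, r14, derive T71, U4.
Round 5 — r10, derive P8.
Round 6 — r8, derive E.
Round 7 — r11, derive B8.
Closure: {A7, B8, C4, D, E, F4, G6, J2, K, L5, M9, N8, P8, R, S9, T5, T71, U4, V4, W8} — 20 facts.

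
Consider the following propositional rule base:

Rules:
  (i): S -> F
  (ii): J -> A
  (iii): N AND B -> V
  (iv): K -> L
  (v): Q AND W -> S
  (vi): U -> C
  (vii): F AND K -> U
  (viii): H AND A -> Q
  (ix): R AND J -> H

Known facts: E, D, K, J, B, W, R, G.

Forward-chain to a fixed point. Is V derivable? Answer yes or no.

[1] (ii) [J -> A]; (iv) [K -> L]; (ix) [R AND J -> H]. ⇒ new: A, L, H.
[2] (viii) [H AND A -> Q]. ⇒ new: Q.
[3] (v) [Q AND W -> S]. ⇒ new: S.
[4] (i) [S -> F]. ⇒ new: F.
[5] (vii) [F AND K -> U]. ⇒ new: U.
[6] (vi) [U -> C]. ⇒ new: C.
Fixed point reached. V is concluded only by (iii); (iii) needs N (never derived).

no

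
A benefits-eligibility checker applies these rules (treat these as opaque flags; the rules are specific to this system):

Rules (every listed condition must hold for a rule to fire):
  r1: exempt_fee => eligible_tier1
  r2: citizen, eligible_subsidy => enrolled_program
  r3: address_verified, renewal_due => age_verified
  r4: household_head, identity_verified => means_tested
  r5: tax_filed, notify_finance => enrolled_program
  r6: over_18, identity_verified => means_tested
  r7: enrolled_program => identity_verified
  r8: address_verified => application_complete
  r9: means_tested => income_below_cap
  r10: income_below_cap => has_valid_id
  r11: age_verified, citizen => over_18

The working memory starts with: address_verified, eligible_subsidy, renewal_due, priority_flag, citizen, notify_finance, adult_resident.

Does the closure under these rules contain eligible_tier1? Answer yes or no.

Round 1 — r2, r3, r8, derive enrolled_program, age_verified, application_complete.
Round 2 — r7, r11, derive identity_verified, over_18.
Round 3 — r6, derive means_tested.
Round 4 — r9, derive income_below_cap.
Round 5 — r10, derive has_valid_id.
Fixed point reached. eligible_tier1 is concluded only by r1; r1 needs exempt_fee (never derived).

no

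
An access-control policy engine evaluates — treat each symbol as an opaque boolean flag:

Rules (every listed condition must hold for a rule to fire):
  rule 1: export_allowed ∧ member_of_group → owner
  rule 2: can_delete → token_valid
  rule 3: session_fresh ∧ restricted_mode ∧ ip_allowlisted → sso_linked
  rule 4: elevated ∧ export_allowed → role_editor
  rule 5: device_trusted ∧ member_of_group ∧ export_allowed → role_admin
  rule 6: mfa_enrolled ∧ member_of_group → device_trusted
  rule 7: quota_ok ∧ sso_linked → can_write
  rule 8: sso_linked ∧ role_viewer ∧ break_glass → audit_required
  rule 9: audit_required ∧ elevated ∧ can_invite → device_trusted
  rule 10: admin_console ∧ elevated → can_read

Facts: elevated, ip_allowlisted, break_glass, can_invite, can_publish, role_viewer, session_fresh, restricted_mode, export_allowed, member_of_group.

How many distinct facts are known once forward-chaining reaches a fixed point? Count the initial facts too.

Round 1 fires rule 1, rule 3, rule 4, giving owner, sso_linked, role_editor.
Round 2 fires rule 8, giving audit_required.
Round 3 fires rule 9, giving device_trusted.
Round 4 fires rule 5, giving role_admin.
Closure: {audit_required, break_glass, can_invite, can_publish, device_trusted, elevated, export_allowed, ip_allowlisted, member_of_group, owner, restricted_mode, role_admin, role_editor, role_viewer, session_fresh, sso_linked} — 16 facts.

16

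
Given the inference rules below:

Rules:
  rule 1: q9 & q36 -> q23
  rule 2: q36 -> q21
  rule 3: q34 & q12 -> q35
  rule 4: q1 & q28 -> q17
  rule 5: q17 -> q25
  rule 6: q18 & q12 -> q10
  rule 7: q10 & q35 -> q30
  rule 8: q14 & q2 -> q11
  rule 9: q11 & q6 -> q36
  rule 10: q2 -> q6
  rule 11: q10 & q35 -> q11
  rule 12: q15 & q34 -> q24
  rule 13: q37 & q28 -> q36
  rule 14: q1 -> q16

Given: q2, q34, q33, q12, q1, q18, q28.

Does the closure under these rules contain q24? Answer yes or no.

no

[1] rule 3 [q34 & q12 -> q35]; rule 4 [q1 & q28 -> q17]; rule 6 [q18 & q12 -> q10]; rule 10 [q2 -> q6]; rule 14 [q1 -> q16]. ⇒ new: q35, q17, q10, q6, q16.
[2] rule 5 [q17 -> q25]; rule 7 [q10 & q35 -> q30]; rule 11 [q10 & q35 -> q11]. ⇒ new: q25, q30, q11.
[3] rule 9 [q11 & q6 -> q36]. ⇒ new: q36.
[4] rule 2 [q36 -> q21]. ⇒ new: q21.
Fixed point reached. q24 is concluded only by rule 12; rule 12 needs q15 (never derived).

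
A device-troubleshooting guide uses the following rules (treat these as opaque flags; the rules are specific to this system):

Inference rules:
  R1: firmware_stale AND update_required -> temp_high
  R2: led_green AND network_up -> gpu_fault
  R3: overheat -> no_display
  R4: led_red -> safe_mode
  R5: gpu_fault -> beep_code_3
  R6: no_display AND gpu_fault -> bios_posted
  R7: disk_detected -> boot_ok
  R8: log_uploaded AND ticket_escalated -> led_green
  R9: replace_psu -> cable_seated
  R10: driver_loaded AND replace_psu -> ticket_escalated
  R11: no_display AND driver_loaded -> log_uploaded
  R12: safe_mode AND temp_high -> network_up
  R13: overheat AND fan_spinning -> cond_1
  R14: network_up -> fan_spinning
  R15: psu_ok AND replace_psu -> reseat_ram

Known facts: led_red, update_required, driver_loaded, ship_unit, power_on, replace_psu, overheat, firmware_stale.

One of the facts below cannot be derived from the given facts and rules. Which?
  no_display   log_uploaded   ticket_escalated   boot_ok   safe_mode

boot_ok

Round 1 — R1, R3, R4, R9, R10, derive temp_high, no_display, safe_mode, cable_seated, ticket_escalated.
Round 2 — R11, R12, derive log_uploaded, network_up.
Round 3 — R8, R14, derive led_green, fan_spinning.
Round 4 — R2, R13, derive gpu_fault, cond_1.
Round 5 — R5, R6, derive beep_code_3, bios_posted.
Derived: no_display (round 1), safe_mode (round 1), ticket_escalated (round 1), log_uploaded (round 2). boot_ok never appears in any round.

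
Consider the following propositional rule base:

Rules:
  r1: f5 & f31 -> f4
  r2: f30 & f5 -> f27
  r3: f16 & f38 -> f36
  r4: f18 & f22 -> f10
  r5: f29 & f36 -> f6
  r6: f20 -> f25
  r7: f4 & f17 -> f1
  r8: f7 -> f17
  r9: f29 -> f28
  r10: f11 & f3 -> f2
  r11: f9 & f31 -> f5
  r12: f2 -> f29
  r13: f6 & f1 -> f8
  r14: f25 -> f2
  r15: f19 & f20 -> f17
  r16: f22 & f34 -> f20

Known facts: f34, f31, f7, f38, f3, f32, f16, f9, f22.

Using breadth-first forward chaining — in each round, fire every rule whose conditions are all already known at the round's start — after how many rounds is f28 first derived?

Round 1: r3 [f16 & f38 -> f36]; r8 [f7 -> f17]; r11 [f9 & f31 -> f5]; r16 [f22 & f34 -> f20]. Adds f36, f17, f5, f20.
Round 2: r1 [f5 & f31 -> f4]; r6 [f20 -> f25]. Adds f4, f25.
Round 3: r7 [f4 & f17 -> f1]; r14 [f25 -> f2]. Adds f1, f2.
Round 4: r12 [f2 -> f29]. Adds f29.
Round 5: r5 [f29 & f36 -> f6]; r9 [f29 -> f28]. Adds f6, f28.
f28 first appears in round 5.

5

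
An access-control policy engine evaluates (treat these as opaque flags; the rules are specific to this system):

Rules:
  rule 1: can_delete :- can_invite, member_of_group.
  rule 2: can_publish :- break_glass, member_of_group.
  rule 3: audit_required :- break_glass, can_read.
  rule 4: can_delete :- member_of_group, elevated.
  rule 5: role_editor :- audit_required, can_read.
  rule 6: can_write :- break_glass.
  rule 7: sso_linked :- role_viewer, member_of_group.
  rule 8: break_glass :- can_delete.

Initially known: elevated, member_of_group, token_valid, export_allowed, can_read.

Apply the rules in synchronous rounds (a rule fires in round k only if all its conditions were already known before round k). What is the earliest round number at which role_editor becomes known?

4

Round 1 — rule 4, derive can_delete.
Round 2 — rule 8, derive break_glass.
Round 3 — rule 2, rule 3, rule 6, derive can_publish, audit_required, can_write.
Round 4 — rule 5, derive role_editor.
role_editor first appears in round 4.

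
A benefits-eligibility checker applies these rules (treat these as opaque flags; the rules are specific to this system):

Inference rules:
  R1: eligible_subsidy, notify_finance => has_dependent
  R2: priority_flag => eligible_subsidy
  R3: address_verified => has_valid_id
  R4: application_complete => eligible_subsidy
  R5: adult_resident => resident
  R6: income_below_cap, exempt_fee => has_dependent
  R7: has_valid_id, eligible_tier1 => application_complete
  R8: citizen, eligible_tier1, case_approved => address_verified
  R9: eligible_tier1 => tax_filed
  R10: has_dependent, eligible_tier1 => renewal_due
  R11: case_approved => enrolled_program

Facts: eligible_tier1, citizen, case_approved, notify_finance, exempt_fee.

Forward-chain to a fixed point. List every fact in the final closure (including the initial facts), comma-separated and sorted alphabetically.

Round 1 — R8, R9, R11, derive address_verified, tax_filed, enrolled_program.
Round 2 — R3, derive has_valid_id.
Round 3 — R7, derive application_complete.
Round 4 — R4, derive eligible_subsidy.
Round 5 — R1, derive has_dependent.
Round 6 — R10, derive renewal_due.

address_verified, application_complete, case_approved, citizen, eligible_subsidy, eligible_tier1, enrolled_program, exempt_fee, has_dependent, has_valid_id, notify_finance, renewal_due, tax_filed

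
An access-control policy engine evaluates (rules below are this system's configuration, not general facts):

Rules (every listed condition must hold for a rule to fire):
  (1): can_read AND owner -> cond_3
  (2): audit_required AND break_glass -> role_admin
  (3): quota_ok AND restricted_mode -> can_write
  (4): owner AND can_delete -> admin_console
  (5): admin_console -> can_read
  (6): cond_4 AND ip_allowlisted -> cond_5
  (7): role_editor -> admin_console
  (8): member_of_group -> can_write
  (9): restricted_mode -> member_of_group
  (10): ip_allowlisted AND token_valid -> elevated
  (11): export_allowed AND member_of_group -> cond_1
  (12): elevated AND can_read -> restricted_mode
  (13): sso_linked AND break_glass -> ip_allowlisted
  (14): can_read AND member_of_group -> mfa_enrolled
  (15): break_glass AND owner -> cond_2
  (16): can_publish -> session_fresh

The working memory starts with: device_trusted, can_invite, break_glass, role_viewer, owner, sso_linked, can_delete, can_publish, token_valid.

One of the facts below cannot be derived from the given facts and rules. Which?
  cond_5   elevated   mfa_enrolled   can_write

cond_5

Round 1: (4) [owner AND can_delete -> admin_console]; (13) [sso_linked AND break_glass -> ip_allowlisted]; (15) [break_glass AND owner -> cond_2]; (16) [can_publish -> session_fresh]. Adds admin_console, ip_allowlisted, cond_2, session_fresh.
Round 2: (5) [admin_console -> can_read]; (10) [ip_allowlisted AND token_valid -> elevated]. Adds can_read, elevated.
Round 3: (1) [can_read AND owner -> cond_3]; (12) [elevated AND can_read -> restricted_mode]. Adds cond_3, restricted_mode.
Round 4: (9) [restricted_mode -> member_of_group]. Adds member_of_group.
Round 5: (8) [member_of_group -> can_write]; (14) [can_read AND member_of_group -> mfa_enrolled]. Adds can_write, mfa_enrolled.
Derived: mfa_enrolled (round 5), can_write (round 5), elevated (round 2). cond_5 never appears in any round.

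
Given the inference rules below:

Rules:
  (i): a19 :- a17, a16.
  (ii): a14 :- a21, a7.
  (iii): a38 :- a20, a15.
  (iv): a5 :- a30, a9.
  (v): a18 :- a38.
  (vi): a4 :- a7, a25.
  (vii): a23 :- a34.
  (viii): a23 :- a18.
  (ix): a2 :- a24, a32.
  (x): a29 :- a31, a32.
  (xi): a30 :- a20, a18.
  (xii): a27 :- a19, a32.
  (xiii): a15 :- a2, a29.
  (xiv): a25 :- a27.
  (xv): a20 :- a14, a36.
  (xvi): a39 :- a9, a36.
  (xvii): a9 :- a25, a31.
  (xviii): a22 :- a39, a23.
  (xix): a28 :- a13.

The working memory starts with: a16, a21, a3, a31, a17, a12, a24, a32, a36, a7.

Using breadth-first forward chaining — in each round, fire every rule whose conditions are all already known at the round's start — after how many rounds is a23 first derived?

5

Round 1 fires (i), (ii), (ix), (x), giving a19, a14, a2, a29.
Round 2 fires (xii), (xiii), (xv), giving a27, a15, a20.
Round 3 fires (iii), (xiv), giving a38, a25.
Round 4 fires (v), (vi), (xvii), giving a18, a4, a9.
Round 5 fires (viii), (xi), (xvi), giving a23, a30, a39.
a23 first appears in round 5.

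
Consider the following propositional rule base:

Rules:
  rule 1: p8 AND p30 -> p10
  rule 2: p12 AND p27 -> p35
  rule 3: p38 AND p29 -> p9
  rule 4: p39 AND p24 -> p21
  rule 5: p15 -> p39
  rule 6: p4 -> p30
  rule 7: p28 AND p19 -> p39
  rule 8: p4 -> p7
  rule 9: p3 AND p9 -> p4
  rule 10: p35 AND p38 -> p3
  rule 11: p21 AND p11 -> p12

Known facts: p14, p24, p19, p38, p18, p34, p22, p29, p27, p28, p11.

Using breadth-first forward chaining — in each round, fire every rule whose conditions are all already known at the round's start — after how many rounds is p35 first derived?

4

Round 1 fires rule 3, rule 7, giving p9, p39.
Round 2 fires rule 4, giving p21.
Round 3 fires rule 11, giving p12.
Round 4 fires rule 2, giving p35.
p35 first appears in round 4.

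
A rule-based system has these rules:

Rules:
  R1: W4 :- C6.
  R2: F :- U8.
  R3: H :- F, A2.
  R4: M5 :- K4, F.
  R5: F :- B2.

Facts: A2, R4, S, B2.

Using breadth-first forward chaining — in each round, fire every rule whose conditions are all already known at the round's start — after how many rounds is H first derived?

[1] R5 [F :- B2.]. ⇒ new: F.
[2] R3 [H :- F, A2.]. ⇒ new: H.
H first appears in round 2.

2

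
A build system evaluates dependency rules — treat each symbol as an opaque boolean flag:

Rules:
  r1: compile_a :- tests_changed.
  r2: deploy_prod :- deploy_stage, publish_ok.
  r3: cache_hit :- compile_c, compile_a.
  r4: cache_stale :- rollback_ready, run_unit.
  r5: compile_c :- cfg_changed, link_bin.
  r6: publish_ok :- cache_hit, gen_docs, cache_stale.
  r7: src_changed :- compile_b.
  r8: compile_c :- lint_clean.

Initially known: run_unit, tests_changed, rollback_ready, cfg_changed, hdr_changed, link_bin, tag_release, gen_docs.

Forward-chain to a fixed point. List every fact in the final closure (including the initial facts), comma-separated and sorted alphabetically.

[1] r1 [compile_a :- tests_changed.]; r4 [cache_stale :- rollback_ready, run_unit.]; r5 [compile_c :- cfg_changed, link_bin.]. ⇒ new: compile_a, cache_stale, compile_c.
[2] r3 [cache_hit :- compile_c, compile_a.]. ⇒ new: cache_hit.
[3] r6 [publish_ok :- cache_hit, gen_docs, cache_stale.]. ⇒ new: publish_ok.

cache_hit, cache_stale, cfg_changed, compile_a, compile_c, gen_docs, hdr_changed, link_bin, publish_ok, rollback_ready, run_unit, tag_release, tests_changed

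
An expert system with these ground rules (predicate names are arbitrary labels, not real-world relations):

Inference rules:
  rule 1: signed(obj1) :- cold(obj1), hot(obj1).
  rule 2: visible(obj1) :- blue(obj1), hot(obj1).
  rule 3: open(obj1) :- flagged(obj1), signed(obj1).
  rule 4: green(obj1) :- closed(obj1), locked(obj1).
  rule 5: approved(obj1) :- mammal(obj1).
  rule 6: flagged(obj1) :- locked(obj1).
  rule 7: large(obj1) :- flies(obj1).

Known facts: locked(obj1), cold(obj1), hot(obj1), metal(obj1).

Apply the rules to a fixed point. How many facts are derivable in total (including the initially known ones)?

Round 1 — rule 1, rule 6, derive signed(obj1), flagged(obj1).
Round 2 — rule 3, derive open(obj1).
Closure: {cold(obj1), flagged(obj1), hot(obj1), locked(obj1), metal(obj1), open(obj1), signed(obj1)} — 7 facts.

7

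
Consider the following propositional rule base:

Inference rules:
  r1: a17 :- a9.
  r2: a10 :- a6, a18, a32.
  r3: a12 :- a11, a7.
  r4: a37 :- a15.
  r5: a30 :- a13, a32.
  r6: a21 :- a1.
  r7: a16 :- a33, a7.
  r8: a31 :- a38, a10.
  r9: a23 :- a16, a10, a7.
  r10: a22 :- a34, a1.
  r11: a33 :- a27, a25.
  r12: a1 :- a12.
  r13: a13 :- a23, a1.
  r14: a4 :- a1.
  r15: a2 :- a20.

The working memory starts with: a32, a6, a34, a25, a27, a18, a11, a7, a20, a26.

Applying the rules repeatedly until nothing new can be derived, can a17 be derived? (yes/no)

Round 1 fires r2, r3, r11, r15, giving a10, a12, a33, a2.
Round 2 fires r7, r12, giving a16, a1.
Round 3 fires r6, r9, r10, r14, giving a21, a23, a22, a4.
Round 4 fires r13, giving a13.
Round 5 fires r5, giving a30.
Fixed point reached. a17 is concluded only by r1; r1 needs a9 (never derived).

no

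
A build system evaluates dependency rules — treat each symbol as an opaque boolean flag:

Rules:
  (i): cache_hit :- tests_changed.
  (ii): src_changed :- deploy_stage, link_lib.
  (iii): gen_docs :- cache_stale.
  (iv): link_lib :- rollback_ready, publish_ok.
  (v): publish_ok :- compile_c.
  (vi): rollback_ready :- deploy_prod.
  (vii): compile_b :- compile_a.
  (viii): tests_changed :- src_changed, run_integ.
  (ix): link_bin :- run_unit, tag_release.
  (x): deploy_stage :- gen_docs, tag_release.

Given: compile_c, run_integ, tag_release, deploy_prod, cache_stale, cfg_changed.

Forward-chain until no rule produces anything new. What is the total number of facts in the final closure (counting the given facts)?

Round 1: (iii) [gen_docs :- cache_stale.]; (v) [publish_ok :- compile_c.]; (vi) [rollback_ready :- deploy_prod.]. New: gen_docs, publish_ok, rollback_ready.
Round 2: (iv) [link_lib :- rollback_ready, publish_ok.]; (x) [deploy_stage :- gen_docs, tag_release.]. New: link_lib, deploy_stage.
Round 3: (ii) [src_changed :- deploy_stage, link_lib.]. New: src_changed.
Round 4: (viii) [tests_changed :- src_changed, run_integ.]. New: tests_changed.
Round 5: (i) [cache_hit :- tests_changed.]. New: cache_hit.
Closure: {cache_hit, cache_stale, cfg_changed, compile_c, deploy_prod, deploy_stage, gen_docs, link_lib, publish_ok, rollback_ready, run_integ, src_changed, tag_release, tests_changed} — 14 facts.

14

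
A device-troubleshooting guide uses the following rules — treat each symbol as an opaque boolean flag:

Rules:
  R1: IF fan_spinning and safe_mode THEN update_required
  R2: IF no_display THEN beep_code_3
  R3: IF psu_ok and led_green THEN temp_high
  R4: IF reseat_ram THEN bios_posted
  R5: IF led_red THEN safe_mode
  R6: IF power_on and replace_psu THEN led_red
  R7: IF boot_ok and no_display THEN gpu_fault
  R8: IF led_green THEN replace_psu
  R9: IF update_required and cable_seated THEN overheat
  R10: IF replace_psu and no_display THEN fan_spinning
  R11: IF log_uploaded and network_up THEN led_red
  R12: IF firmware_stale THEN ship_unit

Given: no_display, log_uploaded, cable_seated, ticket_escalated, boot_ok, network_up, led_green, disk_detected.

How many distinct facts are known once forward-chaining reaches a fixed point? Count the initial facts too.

16

[1] R2 [IF no_display THEN beep_code_3]; R7 [IF boot_ok and no_display THEN gpu_fault]; R8 [IF led_green THEN replace_psu]; R11 [IF log_uploaded and network_up THEN led_red]. ⇒ new: beep_code_3, gpu_fault, replace_psu, led_red.
[2] R5 [IF led_red THEN safe_mode]; R10 [IF replace_psu and no_display THEN fan_spinning]. ⇒ new: safe_mode, fan_spinning.
[3] R1 [IF fan_spinning and safe_mode THEN update_required]. ⇒ new: update_required.
[4] R9 [IF update_required and cable_seated THEN overheat]. ⇒ new: overheat.
Closure: {beep_code_3, boot_ok, cable_seated, disk_detected, fan_spinning, gpu_fault, led_green, led_red, log_uploaded, network_up, no_display, overheat, replace_psu, safe_mode, ticket_escalated, update_required} — 16 facts.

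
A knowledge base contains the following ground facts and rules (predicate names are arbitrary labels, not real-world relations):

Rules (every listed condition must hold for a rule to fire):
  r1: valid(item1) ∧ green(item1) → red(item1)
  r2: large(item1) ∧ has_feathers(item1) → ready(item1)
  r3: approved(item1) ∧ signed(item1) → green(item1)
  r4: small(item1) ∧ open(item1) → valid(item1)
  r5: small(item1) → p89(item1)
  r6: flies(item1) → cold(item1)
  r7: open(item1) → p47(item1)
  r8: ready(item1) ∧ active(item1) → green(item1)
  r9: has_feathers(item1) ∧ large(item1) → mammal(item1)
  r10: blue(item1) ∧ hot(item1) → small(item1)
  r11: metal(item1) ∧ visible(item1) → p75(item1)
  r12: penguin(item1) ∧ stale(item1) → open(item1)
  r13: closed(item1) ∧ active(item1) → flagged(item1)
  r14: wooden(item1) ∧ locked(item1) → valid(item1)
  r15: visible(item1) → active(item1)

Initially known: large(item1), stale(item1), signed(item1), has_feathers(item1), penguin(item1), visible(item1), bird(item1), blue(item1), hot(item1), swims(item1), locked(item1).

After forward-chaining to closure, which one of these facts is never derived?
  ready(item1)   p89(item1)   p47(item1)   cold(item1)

cold(item1)

Round 1: r2 [large(item1) ∧ has_feathers(item1) → ready(item1)]; r9 [has_feathers(item1) ∧ large(item1) → mammal(item1)]; r10 [blue(item1) ∧ hot(item1) → small(item1)]; r12 [penguin(item1) ∧ stale(item1) → open(item1)]; r15 [visible(item1) → active(item1)]. New: ready(item1), mammal(item1), small(item1), open(item1), active(item1).
Round 2: r4 [small(item1) ∧ open(item1) → valid(item1)]; r5 [small(item1) → p89(item1)]; r7 [open(item1) → p47(item1)]; r8 [ready(item1) ∧ active(item1) → green(item1)]. New: valid(item1), p89(item1), p47(item1), green(item1).
Round 3: r1 [valid(item1) ∧ green(item1) → red(item1)]. New: red(item1).
Derived: p47(item1) (round 2), p89(item1) (round 2), ready(item1) (round 1). cold(item1) never appears in any round.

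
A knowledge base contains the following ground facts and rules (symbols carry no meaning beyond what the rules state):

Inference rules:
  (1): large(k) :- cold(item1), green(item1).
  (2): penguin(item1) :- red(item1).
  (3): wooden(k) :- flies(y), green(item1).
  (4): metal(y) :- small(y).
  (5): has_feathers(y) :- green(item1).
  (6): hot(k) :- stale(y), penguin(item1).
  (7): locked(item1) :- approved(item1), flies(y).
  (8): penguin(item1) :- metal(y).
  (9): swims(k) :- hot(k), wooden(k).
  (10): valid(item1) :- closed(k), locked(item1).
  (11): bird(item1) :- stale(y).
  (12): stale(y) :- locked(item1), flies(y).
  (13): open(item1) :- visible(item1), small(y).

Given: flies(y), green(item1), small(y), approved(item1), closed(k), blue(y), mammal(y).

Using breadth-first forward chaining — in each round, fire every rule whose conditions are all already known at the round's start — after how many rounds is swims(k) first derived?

Round 1: (3) [wooden(k) :- flies(y), green(item1).]; (4) [metal(y) :- small(y).]; (5) [has_feathers(y) :- green(item1).]; (7) [locked(item1) :- approved(item1), flies(y).]. Adds wooden(k), metal(y), has_feathers(y), locked(item1).
Round 2: (8) [penguin(item1) :- metal(y).]; (10) [valid(item1) :- closed(k), locked(item1).]; (12) [stale(y) :- locked(item1), flies(y).]. Adds penguin(item1), valid(item1), stale(y).
Round 3: (6) [hot(k) :- stale(y), penguin(item1).]; (11) [bird(item1) :- stale(y).]. Adds hot(k), bird(item1).
Round 4: (9) [swims(k) :- hot(k), wooden(k).]. Adds swims(k).
swims(k) first appears in round 4.

4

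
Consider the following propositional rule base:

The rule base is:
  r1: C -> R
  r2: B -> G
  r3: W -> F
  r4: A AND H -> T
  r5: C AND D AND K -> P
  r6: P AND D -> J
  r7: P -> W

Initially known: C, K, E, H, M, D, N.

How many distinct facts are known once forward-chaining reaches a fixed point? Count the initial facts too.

12

Round 1: r1 [C -> R]; r5 [C AND D AND K -> P]. Adds R, P.
Round 2: r6 [P AND D -> J]; r7 [P -> W]. Adds J, W.
Round 3: r3 [W -> F]. Adds F.
Closure: {C, D, E, F, H, J, K, M, N, P, R, W} — 12 facts.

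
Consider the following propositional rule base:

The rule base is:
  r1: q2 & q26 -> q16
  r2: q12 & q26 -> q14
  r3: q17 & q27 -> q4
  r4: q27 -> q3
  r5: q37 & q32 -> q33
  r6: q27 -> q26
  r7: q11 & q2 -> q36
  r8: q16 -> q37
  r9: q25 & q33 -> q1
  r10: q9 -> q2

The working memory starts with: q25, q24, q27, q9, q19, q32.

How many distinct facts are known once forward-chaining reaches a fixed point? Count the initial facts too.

Round 1: r4 [q27 -> q3]; r6 [q27 -> q26]; r10 [q9 -> q2]. Adds q3, q26, q2.
Round 2: r1 [q2 & q26 -> q16]. Adds q16.
Round 3: r8 [q16 -> q37]. Adds q37.
Round 4: r5 [q37 & q32 -> q33]. Adds q33.
Round 5: r9 [q25 & q33 -> q1]. Adds q1.
Closure: {q1, q16, q19, q2, q24, q25, q26, q27, q3, q32, q33, q37, q9} — 13 facts.

13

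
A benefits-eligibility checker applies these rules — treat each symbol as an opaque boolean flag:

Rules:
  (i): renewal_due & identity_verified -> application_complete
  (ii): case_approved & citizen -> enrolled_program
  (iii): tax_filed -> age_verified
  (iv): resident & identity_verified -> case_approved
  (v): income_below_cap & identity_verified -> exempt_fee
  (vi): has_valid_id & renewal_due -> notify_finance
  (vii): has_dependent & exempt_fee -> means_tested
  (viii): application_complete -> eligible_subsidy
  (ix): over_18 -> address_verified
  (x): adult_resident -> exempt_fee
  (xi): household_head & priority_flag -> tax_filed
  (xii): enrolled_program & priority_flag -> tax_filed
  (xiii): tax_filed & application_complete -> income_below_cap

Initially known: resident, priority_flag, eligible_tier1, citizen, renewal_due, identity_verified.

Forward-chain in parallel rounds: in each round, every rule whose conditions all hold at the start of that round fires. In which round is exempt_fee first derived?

5

Round 1 fires (i), (iv), giving application_complete, case_approved.
Round 2 fires (ii), (viii), giving enrolled_program, eligible_subsidy.
Round 3 fires (xii), giving tax_filed.
Round 4 fires (iii), (xiii), giving age_verified, income_below_cap.
Round 5 fires (v), giving exempt_fee.
exempt_fee first appears in round 5.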